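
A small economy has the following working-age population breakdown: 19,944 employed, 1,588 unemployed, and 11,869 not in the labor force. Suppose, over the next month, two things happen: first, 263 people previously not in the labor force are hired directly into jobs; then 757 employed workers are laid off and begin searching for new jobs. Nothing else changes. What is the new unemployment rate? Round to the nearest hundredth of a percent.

New unemployment rate ≈ 10.76%.

Initially, labor force = 19,944 + 1,588 = 21,532, so u = 1,588/21,532 = 7.38%.
After the first change, employed and labor force both rise by 263; unemployed unchanged → E = 20,207, U = 1,588, labor force = 21,795.
After the second change, employed falls and unemployed rises by 757; labor force unchanged → E = 19,450, U = 2,345, labor force = 21,795.
New unemployment rate = 2,345 / 21,795 = 10.76%.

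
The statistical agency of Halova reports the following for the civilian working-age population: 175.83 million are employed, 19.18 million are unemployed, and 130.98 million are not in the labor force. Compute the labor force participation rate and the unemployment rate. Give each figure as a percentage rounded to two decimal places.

Labor force participation rate ≈ 59.82%; unemployment rate ≈ 9.84%.

Labor force = employed + unemployed = 175.83 + 19.18 = 195.01 million.
Working-age population = 195.01 + 130.98 = 325.99 million.
Unemployment rate = 19.18 / 195.01 = 9.84%.
Labor force participation rate = 195.01 / 325.99 = 59.82%.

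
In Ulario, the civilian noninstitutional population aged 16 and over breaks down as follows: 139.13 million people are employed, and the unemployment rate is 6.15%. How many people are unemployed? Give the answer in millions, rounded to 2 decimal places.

Let U be the number unemployed. The labor force is E + U, and U/(E+U) = 0.0615.
So U = 0.0615 × 139.13 / (1 − 0.0615) = 8.5565 / 0.9385 ≈ 9.12 million.

About 9.12 million are unemployed.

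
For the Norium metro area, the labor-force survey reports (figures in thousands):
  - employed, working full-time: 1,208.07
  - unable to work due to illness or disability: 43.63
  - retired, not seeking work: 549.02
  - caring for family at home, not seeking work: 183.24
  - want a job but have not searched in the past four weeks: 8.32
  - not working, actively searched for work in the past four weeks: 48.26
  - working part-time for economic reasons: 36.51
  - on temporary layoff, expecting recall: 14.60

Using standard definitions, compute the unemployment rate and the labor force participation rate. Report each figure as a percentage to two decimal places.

Employed = 1,208.07 + 36.51 = 1,244.58 thousand (anyone who worked, including part-time for economic reasons, counts as employed).
Unemployed = 48.26 + 14.60 = 62.86 thousand (jobless and actively searching, or on temporary layoff).
Labor force = 1,244.58 + 62.86 = 1,307.44 thousand.
Not in labor force = 43.63 + 549.02 + 183.24 + 8.32 = 784.21 thousand (those not working and not actively searching are outside the labor force — including those who want a job but have given up searching).
Civilian working-age population = 1,307.44 + 784.21 = 2,091.65 thousand.
Unemployment rate = 62.86 / 1,307.44 = 4.81%.
Labor force participation rate = 1,307.44 / 2,091.65 = 62.51%.

Unemployment rate ≈ 4.81%; labor force participation rate ≈ 62.51%.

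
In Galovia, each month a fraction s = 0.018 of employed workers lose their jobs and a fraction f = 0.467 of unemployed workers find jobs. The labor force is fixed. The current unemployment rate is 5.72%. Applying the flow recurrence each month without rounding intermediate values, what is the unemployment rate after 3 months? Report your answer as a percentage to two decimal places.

With a fixed labor force, u_{t+1} = u_t + s·(1−u_t) − f·u_t = u_t·(1−s−f) + s.
Here 1−s−f = 0.515 and s = 0.018.
u_1 = 0.057200 × 0.515 + 0.018 = 0.047458.
u_2 = 0.047458 × 0.515 + 0.018 = 0.042441.
u_3 = 0.042441 × 0.515 + 0.018 = 0.039857.

Unemployment rate after three months ≈ 3.99%.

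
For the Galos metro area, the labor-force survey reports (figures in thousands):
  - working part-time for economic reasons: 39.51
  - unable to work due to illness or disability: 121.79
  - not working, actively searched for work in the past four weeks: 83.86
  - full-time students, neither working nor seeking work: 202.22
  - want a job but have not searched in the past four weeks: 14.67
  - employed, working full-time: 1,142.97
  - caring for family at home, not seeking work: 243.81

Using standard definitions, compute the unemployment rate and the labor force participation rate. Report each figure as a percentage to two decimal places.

Employed = 39.51 + 1,142.97 = 1,182.48 thousand (anyone who worked, including part-time for economic reasons, counts as employed).
Unemployed = 83.86 thousand.
Labor force = 1,182.48 + 83.86 = 1,266.34 thousand.
Not in labor force = 121.79 + 202.22 + 14.67 + 243.81 = 582.49 thousand (those not working and not actively searching are outside the labor force — including those who want a job but have given up searching).
Civilian working-age population = 1,266.34 + 582.49 = 1,848.83 thousand.
Unemployment rate = 83.86 / 1,266.34 = 6.62%.
Labor force participation rate = 1,266.34 / 1,848.83 = 68.49%.

Unemployment rate ≈ 6.62%; labor force participation rate ≈ 68.49%.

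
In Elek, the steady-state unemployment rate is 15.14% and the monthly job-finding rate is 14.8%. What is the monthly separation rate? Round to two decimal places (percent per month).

Separation rate ≈ 2.64% per month.

From u* = s/(s+f): s = u·f/(1−u).
s = 0.1514 × 14.8 / (1 − 0.1514) = 2.2407 / 0.8486 ≈ 2.64% per month.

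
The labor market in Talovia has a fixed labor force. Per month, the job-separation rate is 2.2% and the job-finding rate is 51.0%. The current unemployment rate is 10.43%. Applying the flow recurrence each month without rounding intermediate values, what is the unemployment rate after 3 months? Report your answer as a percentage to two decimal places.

With a fixed labor force, u_{t+1} = u_t + s·(1−u_t) − f·u_t = u_t·(1−s−f) + s.
Here 1−s−f = 0.468 and s = 0.022.
u_1 = 0.104300 × 0.468 + 0.022 = 0.070812.
u_2 = 0.070812 × 0.468 + 0.022 = 0.055140.
u_3 = 0.055140 × 0.468 + 0.022 = 0.047806.

Unemployment rate after three months ≈ 4.78%.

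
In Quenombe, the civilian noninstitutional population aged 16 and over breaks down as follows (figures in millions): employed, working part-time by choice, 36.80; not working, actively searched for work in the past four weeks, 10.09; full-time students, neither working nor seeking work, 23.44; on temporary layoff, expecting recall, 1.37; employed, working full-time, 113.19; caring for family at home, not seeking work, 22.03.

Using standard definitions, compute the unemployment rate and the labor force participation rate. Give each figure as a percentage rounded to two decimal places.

Unemployment rate ≈ 7.10%; labor force participation rate ≈ 78.03%.

Employed = 36.80 + 113.19 = 149.99 million.
Unemployed = 10.09 + 1.37 = 11.46 million (jobless and actively searching, or on temporary layoff).
Labor force = 149.99 + 11.46 = 161.45 million.
Not in labor force = 23.44 + 22.03 = 45.47 million (those not working and not actively searching are outside the labor force).
Civilian working-age population = 161.45 + 45.47 = 206.92 million.
Unemployment rate = 11.46 / 161.45 = 7.10%.
Labor force participation rate = 161.45 / 206.92 = 78.03%.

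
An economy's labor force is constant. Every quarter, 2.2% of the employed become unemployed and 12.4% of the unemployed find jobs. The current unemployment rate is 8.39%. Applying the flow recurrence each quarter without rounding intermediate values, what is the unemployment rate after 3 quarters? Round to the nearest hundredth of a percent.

With a fixed labor force, u_{t+1} = u_t + s·(1−u_t) − f·u_t = u_t·(1−s−f) + s.
Here 1−s−f = 0.854 and s = 0.022.
u_1 = 0.083900 × 0.854 + 0.022 = 0.093651.
u_2 = 0.093651 × 0.854 + 0.022 = 0.101978.
u_3 = 0.101978 × 0.854 + 0.022 = 0.109089.

Unemployment rate after three quarters ≈ 10.91%.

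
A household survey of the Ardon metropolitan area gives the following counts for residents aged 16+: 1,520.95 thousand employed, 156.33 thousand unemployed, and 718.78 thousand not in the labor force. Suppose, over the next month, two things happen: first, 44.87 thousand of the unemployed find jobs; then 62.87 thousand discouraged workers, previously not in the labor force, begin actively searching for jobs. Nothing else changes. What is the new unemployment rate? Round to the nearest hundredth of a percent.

New unemployment rate ≈ 10.02%.

Initially, labor force = 1,520.95 + 156.33 = 1,677.28 thousand, so u = 156.33/1,677.28 = 9.32%.
After the first change, unemployed falls and employed rises by 44.87; labor force unchanged → E = 1,565.82, U = 111.46, labor force = 1,677.28 thousand.
After the second change, unemployed and labor force both rise by 62.87 → E = 1,565.82, U = 174.33, labor force = 1,740.15 thousand.
New unemployment rate = 174.33 / 1,740.15 = 10.02%.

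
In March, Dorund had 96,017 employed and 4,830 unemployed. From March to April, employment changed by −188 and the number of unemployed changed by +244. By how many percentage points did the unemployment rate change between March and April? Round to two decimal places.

March: labor force = 96,017 + 4,830 = 100,847; u = 4,830/100,847 = 4.79%.
April: labor force = 95,829 + 5,074 = 100,903; u = 5,074/100,903 = 5.03%.
Change = 5.03% − 4.79% = +0.24 pp.

The unemployment rate changed by +0.24 percentage points.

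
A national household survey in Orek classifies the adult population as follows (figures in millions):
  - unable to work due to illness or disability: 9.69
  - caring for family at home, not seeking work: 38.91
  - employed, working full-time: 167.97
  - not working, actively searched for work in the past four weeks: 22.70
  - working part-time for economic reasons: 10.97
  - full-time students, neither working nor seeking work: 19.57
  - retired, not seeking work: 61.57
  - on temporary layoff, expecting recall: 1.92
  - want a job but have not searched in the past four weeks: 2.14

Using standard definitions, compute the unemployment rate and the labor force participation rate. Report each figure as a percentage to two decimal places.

Employed = 167.97 + 10.97 = 178.94 million (anyone who worked, including part-time for economic reasons, counts as employed).
Unemployed = 22.70 + 1.92 = 24.62 million (jobless and actively searching, or on temporary layoff).
Labor force = 178.94 + 24.62 = 203.56 million.
Not in labor force = 9.69 + 38.91 + 19.57 + 61.57 + 2.14 = 131.88 million (those not working and not actively searching are outside the labor force — including those who want a job but have given up searching).
Civilian working-age population = 203.56 + 131.88 = 335.44 million.
Unemployment rate = 24.62 / 203.56 = 12.09%.
Labor force participation rate = 203.56 / 335.44 = 60.68%.

Unemployment rate ≈ 12.09%; labor force participation rate ≈ 60.68%.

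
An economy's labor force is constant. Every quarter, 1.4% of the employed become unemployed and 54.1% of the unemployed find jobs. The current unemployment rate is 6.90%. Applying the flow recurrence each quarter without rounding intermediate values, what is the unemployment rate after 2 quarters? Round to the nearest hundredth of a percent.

With a fixed labor force, u_{t+1} = u_t + s·(1−u_t) − f·u_t = u_t·(1−s−f) + s.
Here 1−s−f = 0.445 and s = 0.014.
u_1 = 0.069000 × 0.445 + 0.014 = 0.044705.
u_2 = 0.044705 × 0.445 + 0.014 = 0.033894.

Unemployment rate after two quarters ≈ 3.39%.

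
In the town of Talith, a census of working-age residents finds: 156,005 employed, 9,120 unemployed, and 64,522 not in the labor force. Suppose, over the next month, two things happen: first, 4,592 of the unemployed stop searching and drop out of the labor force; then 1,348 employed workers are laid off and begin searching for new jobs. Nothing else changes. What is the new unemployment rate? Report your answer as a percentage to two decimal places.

New unemployment rate ≈ 3.66%.

Initially, labor force = 156,005 + 9,120 = 165,125, so u = 9,120/165,125 = 5.52%.
After the first change, unemployed and labor force both fall by 4,592 → E = 156,005, U = 4,528, labor force = 160,533.
After the second change, employed falls and unemployed rises by 1,348; labor force unchanged → E = 154,657, U = 5,876, labor force = 160,533.
New unemployment rate = 5,876 / 160,533 = 3.66%.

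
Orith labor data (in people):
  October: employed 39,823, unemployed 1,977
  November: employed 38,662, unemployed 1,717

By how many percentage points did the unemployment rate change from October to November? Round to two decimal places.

The unemployment rate changed by −0.48 percentage points.

October: labor force = 39,823 + 1,977 = 41,800; u = 1,977/41,800 = 4.73%.
November: labor force = 38,662 + 1,717 = 40,379; u = 1,717/40,379 = 4.25%.
Change = 4.25% − 4.73% = −0.48 pp.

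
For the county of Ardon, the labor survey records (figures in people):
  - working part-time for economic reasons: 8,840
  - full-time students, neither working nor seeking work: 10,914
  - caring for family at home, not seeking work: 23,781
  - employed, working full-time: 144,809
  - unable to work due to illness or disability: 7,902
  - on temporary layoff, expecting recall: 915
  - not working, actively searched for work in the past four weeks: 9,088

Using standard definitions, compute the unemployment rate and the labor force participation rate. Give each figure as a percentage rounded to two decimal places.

Unemployment rate ≈ 6.11%; labor force participation rate ≈ 79.35%.

Employed = 8,840 + 144,809 = 153,649 (anyone who worked, including part-time for economic reasons, counts as employed).
Unemployed = 915 + 9,088 = 10,003 (jobless and actively searching, or on temporary layoff).
Labor force = 153,649 + 10,003 = 163,652.
Not in labor force = 10,914 + 23,781 + 7,902 = 42,597 (those not working and not actively searching are outside the labor force).
Civilian working-age population = 163,652 + 42,597 = 206,249.
Unemployment rate = 10,003 / 163,652 = 6.11%.
Labor force participation rate = 163,652 / 206,249 = 79.35%.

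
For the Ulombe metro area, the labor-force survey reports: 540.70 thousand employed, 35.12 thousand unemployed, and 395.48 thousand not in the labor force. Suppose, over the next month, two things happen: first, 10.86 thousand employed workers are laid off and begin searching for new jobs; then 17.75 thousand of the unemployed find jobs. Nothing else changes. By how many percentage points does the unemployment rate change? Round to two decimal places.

Initially, labor force = 540.70 + 35.12 = 575.82 thousand, so u = 35.12/575.82 = 6.10%.
After the first change, employed falls and unemployed rises by 10.86; labor force unchanged → E = 529.84, U = 45.98, labor force = 575.82 thousand.
After the second change, unemployed falls and employed rises by 17.75; labor force unchanged → E = 547.59, U = 28.23, labor force = 575.82 thousand.
New unemployment rate = 28.23 / 575.82 = 4.90%.
Change = 4.90% − 6.10% = −1.20 percentage points.

The unemployment rate changes by −1.20 percentage points.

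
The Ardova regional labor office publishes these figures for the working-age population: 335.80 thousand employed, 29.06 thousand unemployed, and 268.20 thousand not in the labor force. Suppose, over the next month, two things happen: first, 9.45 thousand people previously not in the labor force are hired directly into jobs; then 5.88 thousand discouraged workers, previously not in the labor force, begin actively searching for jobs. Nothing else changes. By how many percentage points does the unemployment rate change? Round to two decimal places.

The unemployment rate changes by +1.23 percentage points.

Initially, labor force = 335.80 + 29.06 = 364.86 thousand, so u = 29.06/364.86 = 7.96%.
After the first change, employed and labor force both rise by 9.45; unemployed unchanged → E = 345.25, U = 29.06, labor force = 374.31 thousand.
After the second change, unemployed and labor force both rise by 5.88 → E = 345.25, U = 34.94, labor force = 380.19 thousand.
New unemployment rate = 34.94 / 380.19 = 9.19%.
Change = 9.19% − 7.96% = +1.23 percentage points.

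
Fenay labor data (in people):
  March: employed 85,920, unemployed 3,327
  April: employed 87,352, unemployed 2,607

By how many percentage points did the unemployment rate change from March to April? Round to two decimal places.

The unemployment rate changed by −0.83 percentage points.

March: labor force = 85,920 + 3,327 = 89,247; u = 3,327/89,247 = 3.73%.
April: labor force = 87,352 + 2,607 = 89,959; u = 2,607/89,959 = 2.90%.
Change = 2.90% − 3.73% = −0.83 pp.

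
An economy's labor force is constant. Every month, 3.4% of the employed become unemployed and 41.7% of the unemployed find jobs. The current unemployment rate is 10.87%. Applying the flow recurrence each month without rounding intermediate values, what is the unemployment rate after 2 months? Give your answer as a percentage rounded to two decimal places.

Unemployment rate after two months ≈ 8.54%.

With a fixed labor force, u_{t+1} = u_t + s·(1−u_t) − f·u_t = u_t·(1−s−f) + s.
Here 1−s−f = 0.549 and s = 0.034.
u_1 = 0.108700 × 0.549 + 0.034 = 0.093676.
u_2 = 0.093676 × 0.549 + 0.034 = 0.085428.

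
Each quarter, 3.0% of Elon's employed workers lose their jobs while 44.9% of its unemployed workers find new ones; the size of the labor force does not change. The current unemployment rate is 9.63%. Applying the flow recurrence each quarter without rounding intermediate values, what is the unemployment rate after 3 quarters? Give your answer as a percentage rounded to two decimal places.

With a fixed labor force, u_{t+1} = u_t + s·(1−u_t) − f·u_t = u_t·(1−s−f) + s.
Here 1−s−f = 0.521 and s = 0.030.
u_1 = 0.096300 × 0.521 + 0.030 = 0.080172.
u_2 = 0.080172 × 0.521 + 0.030 = 0.071770.
u_3 = 0.071770 × 0.521 + 0.030 = 0.067392.

Unemployment rate after three quarters ≈ 6.74%.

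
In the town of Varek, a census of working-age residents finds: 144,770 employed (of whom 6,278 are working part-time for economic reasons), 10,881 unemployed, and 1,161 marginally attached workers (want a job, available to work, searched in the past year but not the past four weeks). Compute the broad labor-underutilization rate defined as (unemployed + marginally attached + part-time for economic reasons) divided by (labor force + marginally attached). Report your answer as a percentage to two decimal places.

Labor force = 144,770 + 10,881 = 155,651.
Numerator = 10,881 + 1,161 + 6,278 = 18,320.
Denominator = 155,651 + 1,161 = 156,812.
Broad rate = 18,320 / 156,812 = 11.68%.

Broad underutilization rate ≈ 11.68%.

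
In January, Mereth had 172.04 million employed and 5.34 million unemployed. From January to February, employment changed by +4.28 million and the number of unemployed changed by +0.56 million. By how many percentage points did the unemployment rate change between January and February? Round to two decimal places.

January: labor force = 172.04 + 5.34 = 177.38; u = 5.34/177.38 = 3.01%.
February: labor force = 176.32 + 5.90 = 182.22; u = 5.90/182.22 = 3.24%.
Change = 3.24% − 3.01% = +0.23 pp.

The unemployment rate changed by +0.23 percentage points.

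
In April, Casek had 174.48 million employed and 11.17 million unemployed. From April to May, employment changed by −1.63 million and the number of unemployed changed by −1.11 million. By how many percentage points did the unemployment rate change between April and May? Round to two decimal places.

The unemployment rate changed by −0.52 percentage points.

April: labor force = 174.48 + 11.17 = 185.65; u = 11.17/185.65 = 6.02%.
May: labor force = 172.85 + 10.06 = 182.91; u = 10.06/182.91 = 5.50%.
Change = 5.50% − 6.02% = −0.52 pp.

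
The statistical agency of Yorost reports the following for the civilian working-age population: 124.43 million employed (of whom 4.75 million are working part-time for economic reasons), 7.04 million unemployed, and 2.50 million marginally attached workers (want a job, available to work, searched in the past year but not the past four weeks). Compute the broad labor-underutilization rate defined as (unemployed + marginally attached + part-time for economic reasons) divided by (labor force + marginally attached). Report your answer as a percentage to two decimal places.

Broad underutilization rate ≈ 10.67%.

Labor force = 124.43 + 7.04 = 131.47 million.
Numerator = 7.04 + 2.50 + 4.75 = 14.29 million.
Denominator = 131.47 + 2.50 = 133.97 million.
Broad rate = 14.29 / 133.97 = 10.67%.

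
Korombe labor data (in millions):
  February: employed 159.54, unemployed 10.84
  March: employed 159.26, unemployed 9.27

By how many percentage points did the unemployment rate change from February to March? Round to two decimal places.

The unemployment rate changed by −0.86 percentage points.

February: labor force = 159.54 + 10.84 = 170.38; u = 10.84/170.38 = 6.36%.
March: labor force = 159.26 + 9.27 = 168.53; u = 9.27/168.53 = 5.50%.
Change = 5.50% − 6.36% = −0.86 pp.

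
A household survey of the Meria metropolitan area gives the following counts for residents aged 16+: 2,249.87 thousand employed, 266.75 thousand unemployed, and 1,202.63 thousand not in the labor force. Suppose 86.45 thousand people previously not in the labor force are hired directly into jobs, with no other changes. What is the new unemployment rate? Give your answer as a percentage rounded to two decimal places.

Initially, labor force = 2,249.87 + 266.75 = 2,516.62 thousand, so u = 266.75/2,516.62 = 10.60%.
After the change, employed and labor force both rise by 86.45; unemployed unchanged → E = 2,336.32, U = 266.75, labor force = 2,603.07 thousand.
New unemployment rate = 266.75 / 2,603.07 = 10.25%.

New unemployment rate ≈ 10.25%.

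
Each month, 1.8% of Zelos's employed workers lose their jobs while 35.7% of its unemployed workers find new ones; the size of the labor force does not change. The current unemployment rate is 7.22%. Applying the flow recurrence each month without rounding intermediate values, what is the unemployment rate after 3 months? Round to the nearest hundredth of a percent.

With a fixed labor force, u_{t+1} = u_t + s·(1−u_t) − f·u_t = u_t·(1−s−f) + s.
Here 1−s−f = 0.625 and s = 0.018.
u_1 = 0.072200 × 0.625 + 0.018 = 0.063125.
u_2 = 0.063125 × 0.625 + 0.018 = 0.057453.
u_3 = 0.057453 × 0.625 + 0.018 = 0.053908.

Unemployment rate after three months ≈ 5.39%.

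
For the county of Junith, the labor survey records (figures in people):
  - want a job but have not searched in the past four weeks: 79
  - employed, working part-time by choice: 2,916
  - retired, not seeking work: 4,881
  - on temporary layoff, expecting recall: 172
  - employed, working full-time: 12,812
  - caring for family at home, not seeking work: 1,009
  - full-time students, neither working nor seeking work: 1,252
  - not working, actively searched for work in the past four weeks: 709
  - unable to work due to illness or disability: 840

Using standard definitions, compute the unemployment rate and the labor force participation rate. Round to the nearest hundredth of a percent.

Employed = 2,916 + 12,812 = 15,728.
Unemployed = 172 + 709 = 881 (jobless and actively searching, or on temporary layoff).
Labor force = 15,728 + 881 = 16,609.
Not in labor force = 79 + 4,881 + 1,009 + 1,252 + 840 = 8,061 (those not working and not actively searching are outside the labor force — including those who want a job but have given up searching).
Civilian working-age population = 16,609 + 8,061 = 24,670.
Unemployment rate = 881 / 16,609 = 5.30%.
Labor force participation rate = 16,609 / 24,670 = 67.32%.

Unemployment rate ≈ 5.30%; labor force participation rate ≈ 67.32%.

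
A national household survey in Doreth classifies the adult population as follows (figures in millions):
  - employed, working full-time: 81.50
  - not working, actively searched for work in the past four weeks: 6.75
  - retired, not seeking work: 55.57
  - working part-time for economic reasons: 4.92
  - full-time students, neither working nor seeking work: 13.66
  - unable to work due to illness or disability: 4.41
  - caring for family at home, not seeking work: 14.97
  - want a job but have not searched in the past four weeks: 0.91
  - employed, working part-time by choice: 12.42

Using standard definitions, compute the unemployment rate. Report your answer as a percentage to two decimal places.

Employed = 81.50 + 4.92 + 12.42 = 98.84 million (anyone who worked, including part-time for economic reasons, counts as employed).
Unemployed = 6.75 million.
Labor force = 98.84 + 6.75 = 105.59 million.
Unemployment rate = 6.75 / 105.59 = 6.39%.

Unemployment rate ≈ 6.39%.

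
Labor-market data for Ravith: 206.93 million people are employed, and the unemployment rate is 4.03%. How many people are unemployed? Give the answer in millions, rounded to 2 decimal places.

About 8.69 million are unemployed.

Let U be the number unemployed. The labor force is E + U, and U/(E+U) = 0.0403.
So U = 0.0403 × 206.93 / (1 − 0.0403) = 8.3393 / 0.9597 ≈ 8.69 million.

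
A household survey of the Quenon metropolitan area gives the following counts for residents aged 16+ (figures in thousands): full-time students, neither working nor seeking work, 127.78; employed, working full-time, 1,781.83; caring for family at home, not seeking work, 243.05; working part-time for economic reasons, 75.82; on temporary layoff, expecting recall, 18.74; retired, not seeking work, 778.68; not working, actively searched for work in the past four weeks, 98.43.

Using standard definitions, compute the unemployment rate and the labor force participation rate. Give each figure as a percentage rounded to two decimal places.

Unemployment rate ≈ 5.93%; labor force participation rate ≈ 63.21%.

Employed = 1,781.83 + 75.82 = 1,857.65 thousand (anyone who worked, including part-time for economic reasons, counts as employed).
Unemployed = 18.74 + 98.43 = 117.17 thousand (jobless and actively searching, or on temporary layoff).
Labor force = 1,857.65 + 117.17 = 1,974.82 thousand.
Not in labor force = 127.78 + 243.05 + 778.68 = 1,149.51 thousand (those not working and not actively searching are outside the labor force).
Civilian working-age population = 1,974.82 + 1,149.51 = 3,124.33 thousand.
Unemployment rate = 117.17 / 1,974.82 = 5.93%.
Labor force participation rate = 1,974.82 / 3,124.33 = 63.21%.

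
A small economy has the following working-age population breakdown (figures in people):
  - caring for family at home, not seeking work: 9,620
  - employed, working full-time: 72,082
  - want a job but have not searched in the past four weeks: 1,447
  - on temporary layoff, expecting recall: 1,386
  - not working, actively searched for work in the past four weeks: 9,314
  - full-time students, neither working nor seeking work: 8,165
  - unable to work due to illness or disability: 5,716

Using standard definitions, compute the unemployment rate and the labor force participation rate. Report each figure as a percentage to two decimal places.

Employed = 72,082.
Unemployed = 1,386 + 9,314 = 10,700 (jobless and actively searching, or on temporary layoff).
Labor force = 72,082 + 10,700 = 82,782.
Not in labor force = 9,620 + 1,447 + 8,165 + 5,716 = 24,948 (those not working and not actively searching are outside the labor force — including those who want a job but have given up searching).
Civilian working-age population = 82,782 + 24,948 = 107,730.
Unemployment rate = 10,700 / 82,782 = 12.93%.
Labor force participation rate = 82,782 / 107,730 = 76.84%.

Unemployment rate ≈ 12.93%; labor force participation rate ≈ 76.84%.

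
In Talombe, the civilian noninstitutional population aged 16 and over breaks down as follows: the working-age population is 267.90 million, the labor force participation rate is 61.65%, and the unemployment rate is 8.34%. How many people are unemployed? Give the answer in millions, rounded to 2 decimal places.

About 13.77 million are unemployed.

Labor force = 0.6165 × 267.90 = 165.16 million.
Unemployed = 0.0834 × 165.16 ≈ 13.77 million.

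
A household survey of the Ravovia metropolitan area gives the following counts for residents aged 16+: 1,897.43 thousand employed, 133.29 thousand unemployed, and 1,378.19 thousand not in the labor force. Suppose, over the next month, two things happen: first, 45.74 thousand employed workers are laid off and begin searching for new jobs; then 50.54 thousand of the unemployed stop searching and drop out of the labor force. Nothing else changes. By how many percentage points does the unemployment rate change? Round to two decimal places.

Initially, labor force = 1,897.43 + 133.29 = 2,030.72 thousand, so u = 133.29/2,030.72 = 6.56%.
After the first change, employed falls and unemployed rises by 45.74; labor force unchanged → E = 1,851.69, U = 179.03, labor force = 2,030.72 thousand.
After the second change, unemployed and labor force both fall by 50.54 → E = 1,851.69, U = 128.49, labor force = 1,980.18 thousand.
New unemployment rate = 128.49 / 1,980.18 = 6.49%.
Change = 6.49% − 6.56% = −0.07 percentage points.

The unemployment rate changes by −0.07 percentage points.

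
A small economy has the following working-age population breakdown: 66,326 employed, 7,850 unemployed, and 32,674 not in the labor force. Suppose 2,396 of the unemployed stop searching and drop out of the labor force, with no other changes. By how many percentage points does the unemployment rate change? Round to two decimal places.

The unemployment rate changes by −2.98 percentage points.

Initially, labor force = 66,326 + 7,850 = 74,176, so u = 7,850/74,176 = 10.58%.
After the change, unemployed and labor force both fall by 2,396 → E = 66,326, U = 5,454, labor force = 71,780.
New unemployment rate = 5,454 / 71,780 = 7.60%.
Change = 7.60% − 10.58% = −2.98 percentage points.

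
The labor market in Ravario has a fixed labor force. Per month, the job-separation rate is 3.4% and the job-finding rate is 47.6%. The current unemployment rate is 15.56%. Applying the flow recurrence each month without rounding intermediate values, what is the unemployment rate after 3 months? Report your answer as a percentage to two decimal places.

Unemployment rate after three months ≈ 7.71%.

With a fixed labor force, u_{t+1} = u_t + s·(1−u_t) − f·u_t = u_t·(1−s−f) + s.
Here 1−s−f = 0.490 and s = 0.034.
u_1 = 0.155600 × 0.490 + 0.034 = 0.110244.
u_2 = 0.110244 × 0.490 + 0.034 = 0.088020.
u_3 = 0.088020 × 0.490 + 0.034 = 0.077130.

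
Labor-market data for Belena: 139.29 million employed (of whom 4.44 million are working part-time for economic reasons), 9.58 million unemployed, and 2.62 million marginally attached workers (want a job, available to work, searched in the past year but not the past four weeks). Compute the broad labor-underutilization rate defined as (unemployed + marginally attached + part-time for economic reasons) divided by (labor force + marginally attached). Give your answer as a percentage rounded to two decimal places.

Broad underutilization rate ≈ 10.98%.

Labor force = 139.29 + 9.58 = 148.87 million.
Numerator = 9.58 + 2.62 + 4.44 = 16.64 million.
Denominator = 148.87 + 2.62 = 151.49 million.
Broad rate = 16.64 / 151.49 = 10.98%.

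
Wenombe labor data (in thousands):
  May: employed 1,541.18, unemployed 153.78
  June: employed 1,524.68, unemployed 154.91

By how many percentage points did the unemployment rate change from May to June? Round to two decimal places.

The unemployment rate changed by +0.15 percentage points.

May: labor force = 1,541.18 + 153.78 = 1,694.96; u = 153.78/1,694.96 = 9.07%.
June: labor force = 1,524.68 + 154.91 = 1,679.59; u = 154.91/1,679.59 = 9.22%.
Change = 9.22% − 9.07% = +0.15 pp.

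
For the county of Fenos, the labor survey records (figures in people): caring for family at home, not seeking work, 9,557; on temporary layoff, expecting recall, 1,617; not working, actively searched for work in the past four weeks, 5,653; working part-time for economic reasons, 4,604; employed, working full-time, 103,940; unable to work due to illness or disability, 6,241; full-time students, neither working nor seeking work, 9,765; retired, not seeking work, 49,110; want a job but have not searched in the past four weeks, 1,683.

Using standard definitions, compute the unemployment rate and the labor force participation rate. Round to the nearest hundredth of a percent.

Unemployment rate ≈ 6.28%; labor force participation rate ≈ 60.27%.

Employed = 4,604 + 103,940 = 108,544 (anyone who worked, including part-time for economic reasons, counts as employed).
Unemployed = 1,617 + 5,653 = 7,270 (jobless and actively searching, or on temporary layoff).
Labor force = 108,544 + 7,270 = 115,814.
Not in labor force = 9,557 + 6,241 + 9,765 + 49,110 + 1,683 = 76,356 (those not working and not actively searching are outside the labor force — including those who want a job but have given up searching).
Civilian working-age population = 115,814 + 76,356 = 192,170.
Unemployment rate = 7,270 / 115,814 = 6.28%.
Labor force participation rate = 115,814 / 192,170 = 60.27%.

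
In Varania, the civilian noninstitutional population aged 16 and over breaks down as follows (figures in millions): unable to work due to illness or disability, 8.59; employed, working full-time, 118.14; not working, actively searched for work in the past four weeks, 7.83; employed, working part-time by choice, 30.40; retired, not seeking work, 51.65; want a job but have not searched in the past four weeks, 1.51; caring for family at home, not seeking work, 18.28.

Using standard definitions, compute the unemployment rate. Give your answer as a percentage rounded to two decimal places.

Employed = 118.14 + 30.40 = 148.54 million.
Unemployed = 7.83 million.
Labor force = 148.54 + 7.83 = 156.37 million.
Unemployment rate = 7.83 / 156.37 = 5.01%.

Unemployment rate ≈ 5.01%.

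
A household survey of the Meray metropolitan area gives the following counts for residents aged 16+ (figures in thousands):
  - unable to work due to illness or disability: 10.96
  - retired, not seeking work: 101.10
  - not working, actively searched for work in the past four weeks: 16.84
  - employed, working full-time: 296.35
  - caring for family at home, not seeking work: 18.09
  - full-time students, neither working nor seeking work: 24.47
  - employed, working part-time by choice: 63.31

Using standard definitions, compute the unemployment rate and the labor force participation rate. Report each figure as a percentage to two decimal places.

Employed = 296.35 + 63.31 = 359.66 thousand.
Unemployed = 16.84 thousand.
Labor force = 359.66 + 16.84 = 376.50 thousand.
Not in labor force = 10.96 + 101.10 + 18.09 + 24.47 = 154.62 thousand (those not working and not actively searching are outside the labor force).
Civilian working-age population = 376.50 + 154.62 = 531.12 thousand.
Unemployment rate = 16.84 / 376.50 = 4.47%.
Labor force participation rate = 376.50 / 531.12 = 70.89%.

Unemployment rate ≈ 4.47%; labor force participation rate ≈ 70.89%.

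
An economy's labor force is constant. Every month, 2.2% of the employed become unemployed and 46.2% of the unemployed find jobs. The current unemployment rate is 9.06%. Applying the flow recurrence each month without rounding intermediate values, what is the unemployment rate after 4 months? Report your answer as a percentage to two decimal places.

With a fixed labor force, u_{t+1} = u_t + s·(1−u_t) − f·u_t = u_t·(1−s−f) + s.
Here 1−s−f = 0.516 and s = 0.022.
u_1 = 0.090600 × 0.516 + 0.022 = 0.068750.
u_2 = 0.068750 × 0.516 + 0.022 = 0.057475.
u_3 = 0.057475 × 0.516 + 0.022 = 0.051657.
u_4 = 0.051657 × 0.516 + 0.022 = 0.048655.

Unemployment rate after four months ≈ 4.87%.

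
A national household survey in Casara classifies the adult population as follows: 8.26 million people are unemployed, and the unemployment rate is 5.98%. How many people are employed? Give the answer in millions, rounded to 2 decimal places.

About 129.87 million are employed.

Labor force = U / u = 8.26 / 0.0598 ≈ 138.13 million.
Employed = labor force − unemployed = 138.13 − 8.26 = 129.87 million.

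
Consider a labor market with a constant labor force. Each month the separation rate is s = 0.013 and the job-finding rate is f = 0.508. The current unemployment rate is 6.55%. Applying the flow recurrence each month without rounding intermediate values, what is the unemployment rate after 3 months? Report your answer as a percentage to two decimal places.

With a fixed labor force, u_{t+1} = u_t + s·(1−u_t) − f·u_t = u_t·(1−s−f) + s.
Here 1−s−f = 0.479 and s = 0.013.
u_1 = 0.065500 × 0.479 + 0.013 = 0.044374.
u_2 = 0.044374 × 0.479 + 0.013 = 0.034255.
u_3 = 0.034255 × 0.479 + 0.013 = 0.029408.

Unemployment rate after three months ≈ 2.94%.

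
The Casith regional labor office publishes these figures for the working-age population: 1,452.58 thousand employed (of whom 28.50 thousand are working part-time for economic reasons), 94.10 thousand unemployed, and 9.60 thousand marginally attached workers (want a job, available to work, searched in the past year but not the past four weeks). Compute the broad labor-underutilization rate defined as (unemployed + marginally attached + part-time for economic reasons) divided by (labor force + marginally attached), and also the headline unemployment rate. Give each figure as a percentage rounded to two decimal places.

Broad underutilization rate ≈ 8.49%; headline unemployment rate ≈ 6.08%.

Labor force = 1,452.58 + 94.10 = 1,546.68 thousand.
Numerator = 94.10 + 9.60 + 28.50 = 132.20 thousand.
Denominator = 1,546.68 + 9.60 = 1,556.28 thousand.
Broad rate = 132.20 / 1,556.28 = 8.49%.
Headline unemployment rate = 94.10 / 1,546.68 = 6.08%.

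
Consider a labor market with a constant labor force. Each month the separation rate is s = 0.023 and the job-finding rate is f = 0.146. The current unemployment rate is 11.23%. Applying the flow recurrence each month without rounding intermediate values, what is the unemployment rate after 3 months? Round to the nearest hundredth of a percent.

With a fixed labor force, u_{t+1} = u_t + s·(1−u_t) − f·u_t = u_t·(1−s−f) + s.
Here 1−s−f = 0.831 and s = 0.023.
u_1 = 0.112300 × 0.831 + 0.023 = 0.116321.
u_2 = 0.116321 × 0.831 + 0.023 = 0.119663.
u_3 = 0.119663 × 0.831 + 0.023 = 0.122440.

Unemployment rate after three months ≈ 12.24%.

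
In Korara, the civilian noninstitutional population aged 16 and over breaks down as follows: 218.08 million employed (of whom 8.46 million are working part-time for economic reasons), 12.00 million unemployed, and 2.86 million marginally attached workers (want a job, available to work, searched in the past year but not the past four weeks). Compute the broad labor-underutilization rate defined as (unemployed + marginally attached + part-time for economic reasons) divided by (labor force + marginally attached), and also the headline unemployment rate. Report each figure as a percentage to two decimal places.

Labor force = 218.08 + 12.00 = 230.08 million.
Numerator = 12.00 + 2.86 + 8.46 = 23.32 million.
Denominator = 230.08 + 2.86 = 232.94 million.
Broad rate = 23.32 / 232.94 = 10.01%.
Headline unemployment rate = 12.00 / 230.08 = 5.22%.

Broad underutilization rate ≈ 10.01%; headline unemployment rate ≈ 5.22%.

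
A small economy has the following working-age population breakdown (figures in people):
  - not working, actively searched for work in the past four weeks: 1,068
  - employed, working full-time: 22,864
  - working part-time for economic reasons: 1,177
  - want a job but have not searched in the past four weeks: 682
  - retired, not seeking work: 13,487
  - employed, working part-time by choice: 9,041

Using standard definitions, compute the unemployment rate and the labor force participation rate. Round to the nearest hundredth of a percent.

Unemployment rate ≈ 3.13%; labor force participation rate ≈ 70.68%.

Employed = 22,864 + 1,177 + 9,041 = 33,082 (anyone who worked, including part-time for economic reasons, counts as employed).
Unemployed = 1,068.
Labor force = 33,082 + 1,068 = 34,150.
Not in labor force = 682 + 13,487 = 14,169 (those not working and not actively searching are outside the labor force — including those who want a job but have given up searching).
Civilian working-age population = 34,150 + 14,169 = 48,319.
Unemployment rate = 1,068 / 34,150 = 3.13%.
Labor force participation rate = 34,150 / 48,319 = 70.68%.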